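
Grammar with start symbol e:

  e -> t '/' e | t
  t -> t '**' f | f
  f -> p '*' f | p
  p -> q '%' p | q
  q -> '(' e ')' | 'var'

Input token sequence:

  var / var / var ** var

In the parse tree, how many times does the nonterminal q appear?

[e [t [f [p [q var]]]] / [e [t [f [p [q var]]]] / [e [t [t [f [p [q var]]]] ** [f [p [q var]]]]]]]

4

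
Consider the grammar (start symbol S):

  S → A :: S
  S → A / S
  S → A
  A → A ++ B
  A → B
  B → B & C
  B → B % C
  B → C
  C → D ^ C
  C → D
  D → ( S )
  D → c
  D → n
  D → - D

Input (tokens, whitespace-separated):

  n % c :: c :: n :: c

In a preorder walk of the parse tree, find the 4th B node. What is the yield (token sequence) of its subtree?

[S [A [B [B [C [D n]]] % [C [D c]]]] :: [S [A [B [C [D c]]]] :: [S [A [B [C [D n]]]] :: [S [A [B [C [D c]]]]]]]]

n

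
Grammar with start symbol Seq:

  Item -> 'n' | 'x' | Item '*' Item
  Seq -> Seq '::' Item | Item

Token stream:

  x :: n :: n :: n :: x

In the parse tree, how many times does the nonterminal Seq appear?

[Seq [Seq [Seq [Seq [Seq [Item x]] :: [Item n]] :: [Item n]] :: [Item n]] :: [Item x]]

5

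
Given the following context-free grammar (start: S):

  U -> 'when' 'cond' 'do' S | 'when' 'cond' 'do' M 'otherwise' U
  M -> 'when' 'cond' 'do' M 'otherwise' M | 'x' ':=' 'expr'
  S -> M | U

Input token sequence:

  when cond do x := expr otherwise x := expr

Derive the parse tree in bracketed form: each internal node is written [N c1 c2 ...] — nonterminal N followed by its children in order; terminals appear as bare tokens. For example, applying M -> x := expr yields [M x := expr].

[S [M when cond do [M x := expr] otherwise [M x := expr]]]

S
M
when cond do M otherwise M
when cond do x := expr otherwise M
when cond do x := expr otherwise x := expr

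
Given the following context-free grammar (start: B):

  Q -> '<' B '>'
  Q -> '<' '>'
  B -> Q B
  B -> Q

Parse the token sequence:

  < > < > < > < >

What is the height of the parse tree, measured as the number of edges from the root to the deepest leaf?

[B [Q < >] [B [Q < >] [B [Q < >] [B [Q < >]]]]]

5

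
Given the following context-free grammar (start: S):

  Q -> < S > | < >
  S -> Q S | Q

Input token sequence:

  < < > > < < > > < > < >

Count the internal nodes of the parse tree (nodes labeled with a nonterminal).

12

[S [Q < [S [Q < >]] >] [S [Q < [S [Q < >]] >] [S [Q < >] [S [Q < >]]]]]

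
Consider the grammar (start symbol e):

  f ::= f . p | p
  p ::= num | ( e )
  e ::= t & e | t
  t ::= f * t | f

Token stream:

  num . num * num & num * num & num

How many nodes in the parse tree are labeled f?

[e [t [f [f [p num]] . [p num]] * [t [f [p num]]]] & [e [t [f [p num]] * [t [f [p num]]]] & [e [t [f [p num]]]]]]

6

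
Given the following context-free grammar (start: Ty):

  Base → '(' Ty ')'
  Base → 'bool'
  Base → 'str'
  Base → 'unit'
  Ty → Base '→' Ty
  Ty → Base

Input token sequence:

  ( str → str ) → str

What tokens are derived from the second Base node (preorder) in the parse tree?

str

[Ty [Base ( [Ty [Base str] → [Ty [Base str]]] )] → [Ty [Base str]]]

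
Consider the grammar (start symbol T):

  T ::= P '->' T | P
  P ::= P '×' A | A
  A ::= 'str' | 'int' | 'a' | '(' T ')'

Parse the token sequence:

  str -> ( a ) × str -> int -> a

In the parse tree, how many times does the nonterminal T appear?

5

[T [P [A str]] -> [T [P [P [A ( [T [P [A a]]] )]] × [A str]] -> [T [P [A int]] -> [T [P [A a]]]]]]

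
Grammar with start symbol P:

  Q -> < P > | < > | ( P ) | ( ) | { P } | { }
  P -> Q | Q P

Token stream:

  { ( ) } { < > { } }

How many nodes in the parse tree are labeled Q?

5

[P [Q { [P [Q ( )]] }] [P [Q { [P [Q < >] [P [Q { }]]] }]]]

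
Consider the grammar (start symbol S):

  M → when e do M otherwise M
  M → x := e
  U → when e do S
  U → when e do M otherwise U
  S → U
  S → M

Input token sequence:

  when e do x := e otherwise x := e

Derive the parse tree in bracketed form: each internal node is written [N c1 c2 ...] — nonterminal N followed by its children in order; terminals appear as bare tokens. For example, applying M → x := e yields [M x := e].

[S [M when e do [M x := e] otherwise [M x := e]]]

S
M
when e do M otherwise M
when e do x := e otherwise M
when e do x := e otherwise x := e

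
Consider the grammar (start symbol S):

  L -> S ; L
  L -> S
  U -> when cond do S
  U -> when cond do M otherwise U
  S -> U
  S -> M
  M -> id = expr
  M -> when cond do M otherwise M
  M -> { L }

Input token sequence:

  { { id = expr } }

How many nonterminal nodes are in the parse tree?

8

[S [M { [L [S [M { [L [S [M id = expr]]] }]]] }]]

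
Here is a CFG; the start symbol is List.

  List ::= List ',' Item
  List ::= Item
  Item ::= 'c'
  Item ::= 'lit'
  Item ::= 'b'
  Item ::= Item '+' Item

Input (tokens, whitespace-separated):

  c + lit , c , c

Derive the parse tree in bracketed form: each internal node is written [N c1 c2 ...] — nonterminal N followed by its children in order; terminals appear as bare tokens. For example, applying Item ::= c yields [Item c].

List
List , Item
List , Item , Item
Item , Item , Item
Item + Item , Item , Item
c + Item , Item , Item
c + lit , Item , Item
c + lit , c , Item
c + lit , c , c

[List [List [List [Item [Item c] + [Item lit]]] , [Item c]] , [Item c]]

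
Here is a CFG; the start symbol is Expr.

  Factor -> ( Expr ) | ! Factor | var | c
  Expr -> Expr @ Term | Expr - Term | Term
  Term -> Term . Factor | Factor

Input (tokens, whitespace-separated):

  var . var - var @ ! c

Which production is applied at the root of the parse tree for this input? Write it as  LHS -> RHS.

Expr -> Expr @ Term

[Expr [Expr [Expr [Term [Term [Factor var]] . [Factor var]]] - [Term [Factor var]]] @ [Term [Factor ! [Factor c]]]]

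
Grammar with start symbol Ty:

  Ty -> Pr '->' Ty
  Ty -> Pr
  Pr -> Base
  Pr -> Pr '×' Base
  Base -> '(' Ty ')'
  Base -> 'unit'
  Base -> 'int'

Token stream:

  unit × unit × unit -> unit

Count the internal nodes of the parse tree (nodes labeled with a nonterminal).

10

[Ty [Pr [Pr [Pr [Base unit]] × [Base unit]] × [Base unit]] -> [Ty [Pr [Base unit]]]]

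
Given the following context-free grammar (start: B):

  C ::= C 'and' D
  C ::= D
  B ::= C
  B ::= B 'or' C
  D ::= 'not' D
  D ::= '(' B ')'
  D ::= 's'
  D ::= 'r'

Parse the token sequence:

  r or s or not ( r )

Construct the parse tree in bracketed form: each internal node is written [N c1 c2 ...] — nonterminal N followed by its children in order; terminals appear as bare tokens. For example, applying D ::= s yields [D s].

[B [B [B [C [D r]]] or [C [D s]]] or [C [D not [D ( [B [C [D r]]] )]]]]

B
B or C
B or C or C
C or C or C
D or C or C
r or C or C
r or D or C
r or s or C
r or s or D
r or s or not D
r or s or not ( B )
r or s or not ( C )
r or s or not ( D )
r or s or not ( r )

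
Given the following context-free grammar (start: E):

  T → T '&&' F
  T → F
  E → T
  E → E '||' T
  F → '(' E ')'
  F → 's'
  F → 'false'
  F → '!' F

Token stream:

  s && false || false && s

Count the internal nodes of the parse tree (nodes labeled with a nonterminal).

[E [E [T [T [F s]] && [F false]]] || [T [T [F false]] && [F s]]]

10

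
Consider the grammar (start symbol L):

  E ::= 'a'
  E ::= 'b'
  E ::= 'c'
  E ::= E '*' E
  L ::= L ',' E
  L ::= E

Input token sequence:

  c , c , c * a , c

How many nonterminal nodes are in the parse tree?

[L [L [L [L [E c]] , [E c]] , [E [E c] * [E a]]] , [E c]]

10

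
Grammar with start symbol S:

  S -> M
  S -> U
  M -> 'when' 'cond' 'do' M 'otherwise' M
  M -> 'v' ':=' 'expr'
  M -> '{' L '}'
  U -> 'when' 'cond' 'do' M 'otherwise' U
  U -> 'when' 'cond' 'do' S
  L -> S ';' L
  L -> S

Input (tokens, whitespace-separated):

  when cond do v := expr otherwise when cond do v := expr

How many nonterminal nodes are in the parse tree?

6

[S [U when cond do [M v := expr] otherwise [U when cond do [S [M v := expr]]]]]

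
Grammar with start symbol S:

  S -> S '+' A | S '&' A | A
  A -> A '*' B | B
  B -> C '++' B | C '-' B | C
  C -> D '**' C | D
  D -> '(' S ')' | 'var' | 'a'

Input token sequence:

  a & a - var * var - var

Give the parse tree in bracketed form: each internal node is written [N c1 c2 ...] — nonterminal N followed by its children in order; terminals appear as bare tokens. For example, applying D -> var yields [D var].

S
S & A
A & A
B & A
C & A
D & A
a & A
a & A * B
a & B * B
a & C - B * B
a & D - B * B
a & a - B * B
a & a - C * B
a & a - D * B
a & a - var * B
a & a - var * C - B
a & a - var * D - B
a & a - var * var - B
a & a - var * var - C
a & a - var * var - D
a & a - var * var - var

[S [S [A [B [C [D a]]]]] & [A [A [B [C [D a]] - [B [C [D var]]]]] * [B [C [D var]] - [B [C [D var]]]]]]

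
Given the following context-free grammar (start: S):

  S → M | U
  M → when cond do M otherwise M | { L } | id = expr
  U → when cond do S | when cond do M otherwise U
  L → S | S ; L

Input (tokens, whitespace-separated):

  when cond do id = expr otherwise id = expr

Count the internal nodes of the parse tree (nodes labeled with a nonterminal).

[S [M when cond do [M id = expr] otherwise [M id = expr]]]

4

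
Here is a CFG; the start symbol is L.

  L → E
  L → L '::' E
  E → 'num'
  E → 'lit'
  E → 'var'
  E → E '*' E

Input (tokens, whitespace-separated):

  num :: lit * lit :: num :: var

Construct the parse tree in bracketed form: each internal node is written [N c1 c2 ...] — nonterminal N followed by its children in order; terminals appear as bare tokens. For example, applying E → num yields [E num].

[L [L [L [L [E num]] :: [E [E lit] * [E lit]]] :: [E num]] :: [E var]]

L
L :: E
L :: E :: E
L :: E :: E :: E
E :: E :: E :: E
num :: E :: E :: E
num :: E * E :: E :: E
num :: lit * E :: E :: E
num :: lit * lit :: E :: E
num :: lit * lit :: num :: E
num :: lit * lit :: num :: var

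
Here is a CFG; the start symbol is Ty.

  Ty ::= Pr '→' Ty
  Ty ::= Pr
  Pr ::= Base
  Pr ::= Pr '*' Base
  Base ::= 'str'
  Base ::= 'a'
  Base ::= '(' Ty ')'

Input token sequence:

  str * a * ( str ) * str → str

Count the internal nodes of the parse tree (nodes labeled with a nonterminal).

[Ty [Pr [Pr [Pr [Pr [Base str]] * [Base a]] * [Base ( [Ty [Pr [Base str]]] )]] * [Base str]] → [Ty [Pr [Base str]]]]

15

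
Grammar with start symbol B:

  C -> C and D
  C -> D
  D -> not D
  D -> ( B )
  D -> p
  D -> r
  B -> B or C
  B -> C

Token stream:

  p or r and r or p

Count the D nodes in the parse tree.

[B [B [B [C [D p]]] or [C [C [D r]] and [D r]]] or [C [D p]]]

4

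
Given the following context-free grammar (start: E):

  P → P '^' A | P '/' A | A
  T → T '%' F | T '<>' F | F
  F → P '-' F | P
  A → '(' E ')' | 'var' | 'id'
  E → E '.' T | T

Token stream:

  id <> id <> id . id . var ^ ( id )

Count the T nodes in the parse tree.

6

[E [E [E [T [T [T [F [P [A id]]]] <> [F [P [A id]]]] <> [F [P [A id]]]]] . [T [F [P [A id]]]]] . [T [F [P [P [A var]] ^ [A ( [E [T [F [P [A id]]]]] )]]]]]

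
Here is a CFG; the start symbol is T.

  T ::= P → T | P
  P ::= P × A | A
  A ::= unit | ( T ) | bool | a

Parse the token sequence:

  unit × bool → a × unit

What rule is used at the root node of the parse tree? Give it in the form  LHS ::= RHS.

[T [P [P [A unit]] × [A bool]] → [T [P [P [A a]] × [A unit]]]]

T ::= P → T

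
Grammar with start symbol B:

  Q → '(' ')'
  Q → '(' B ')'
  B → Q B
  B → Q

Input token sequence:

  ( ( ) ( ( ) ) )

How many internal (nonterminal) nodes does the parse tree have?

8

[B [Q ( [B [Q ( )] [B [Q ( [B [Q ( )]] )]]] )]]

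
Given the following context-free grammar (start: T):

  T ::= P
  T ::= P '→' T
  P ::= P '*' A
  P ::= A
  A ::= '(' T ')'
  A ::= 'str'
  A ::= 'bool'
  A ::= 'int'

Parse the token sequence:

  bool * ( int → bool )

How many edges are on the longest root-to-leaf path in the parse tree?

[T [P [P [A bool]] * [A ( [T [P [A int]] → [T [P [A bool]]]] )]]]

7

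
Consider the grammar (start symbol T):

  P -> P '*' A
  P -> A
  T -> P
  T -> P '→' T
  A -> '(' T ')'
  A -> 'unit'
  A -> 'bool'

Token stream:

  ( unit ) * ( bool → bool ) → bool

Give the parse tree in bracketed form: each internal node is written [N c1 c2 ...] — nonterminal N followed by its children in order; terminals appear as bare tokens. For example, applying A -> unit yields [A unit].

[T [P [P [A ( [T [P [A unit]]] )]] * [A ( [T [P [A bool]] → [T [P [A bool]]]] )]] → [T [P [A bool]]]]

T
P → T
P * A → T
A * A → T
( T ) * A → T
( P ) * A → T
( A ) * A → T
( unit ) * A → T
( unit ) * ( T ) → T
( unit ) * ( P → T ) → T
( unit ) * ( A → T ) → T
( unit ) * ( bool → T ) → T
( unit ) * ( bool → P ) → T
( unit ) * ( bool → A ) → T
( unit ) * ( bool → bool ) → T
( unit ) * ( bool → bool ) → P
( unit ) * ( bool → bool ) → A
( unit ) * ( bool → bool ) → bool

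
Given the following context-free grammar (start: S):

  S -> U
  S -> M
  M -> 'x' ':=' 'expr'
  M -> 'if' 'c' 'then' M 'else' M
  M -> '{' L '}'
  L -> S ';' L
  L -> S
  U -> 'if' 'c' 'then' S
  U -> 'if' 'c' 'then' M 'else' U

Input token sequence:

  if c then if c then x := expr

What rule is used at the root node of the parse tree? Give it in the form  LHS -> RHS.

S -> U

[S [U if c then [S [U if c then [S [M x := expr]]]]]]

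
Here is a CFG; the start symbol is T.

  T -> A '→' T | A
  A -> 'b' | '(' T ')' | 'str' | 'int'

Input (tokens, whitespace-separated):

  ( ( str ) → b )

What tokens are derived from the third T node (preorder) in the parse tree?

[T [A ( [T [A ( [T [A str]] )] → [T [A b]]] )]]

str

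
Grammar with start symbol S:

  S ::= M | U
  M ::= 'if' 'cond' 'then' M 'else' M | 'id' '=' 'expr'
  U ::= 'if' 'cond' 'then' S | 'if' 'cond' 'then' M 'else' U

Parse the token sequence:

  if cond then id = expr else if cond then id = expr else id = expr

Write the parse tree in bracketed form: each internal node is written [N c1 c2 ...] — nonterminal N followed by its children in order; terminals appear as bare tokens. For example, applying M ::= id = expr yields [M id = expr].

S
M
if cond then M else M
if cond then id = expr else M
if cond then id = expr else if cond then M else M
if cond then id = expr else if cond then id = expr else M
if cond then id = expr else if cond then id = expr else id = expr

[S [M if cond then [M id = expr] else [M if cond then [M id = expr] else [M id = expr]]]]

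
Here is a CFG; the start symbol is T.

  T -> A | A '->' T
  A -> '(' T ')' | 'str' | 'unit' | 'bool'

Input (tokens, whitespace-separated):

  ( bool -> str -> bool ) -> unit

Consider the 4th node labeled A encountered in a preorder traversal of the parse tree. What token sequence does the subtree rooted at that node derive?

bool

[T [A ( [T [A bool] -> [T [A str] -> [T [A bool]]]] )] -> [T [A unit]]]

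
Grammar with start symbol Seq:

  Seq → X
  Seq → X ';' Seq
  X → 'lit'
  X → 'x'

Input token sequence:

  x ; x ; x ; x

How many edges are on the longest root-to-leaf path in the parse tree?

5

[Seq [X x] ; [Seq [X x] ; [Seq [X x] ; [Seq [X x]]]]]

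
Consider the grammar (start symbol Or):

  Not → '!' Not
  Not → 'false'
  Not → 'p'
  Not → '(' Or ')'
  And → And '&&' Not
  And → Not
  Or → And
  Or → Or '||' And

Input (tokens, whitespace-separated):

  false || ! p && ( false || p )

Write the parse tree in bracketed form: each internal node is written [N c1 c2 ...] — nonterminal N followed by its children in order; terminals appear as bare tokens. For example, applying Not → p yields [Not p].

[Or [Or [And [Not false]]] || [And [And [Not ! [Not p]]] && [Not ( [Or [Or [And [Not false]]] || [And [Not p]]] )]]]

Or
Or || And
And || And
Not || And
false || And
false || And && Not
false || Not && Not
false || ! Not && Not
false || ! p && Not
false || ! p && ( Or )
false || ! p && ( Or || And )
false || ! p && ( And || And )
false || ! p && ( Not || And )
false || ! p && ( false || And )
false || ! p && ( false || Not )
false || ! p && ( false || p )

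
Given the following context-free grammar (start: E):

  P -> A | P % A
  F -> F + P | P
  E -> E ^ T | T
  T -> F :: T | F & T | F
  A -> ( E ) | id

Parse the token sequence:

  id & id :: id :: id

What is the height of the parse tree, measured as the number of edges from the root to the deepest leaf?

[E [T [F [P [A id]]] & [T [F [P [A id]]] :: [T [F [P [A id]]] :: [T [F [P [A id]]]]]]]]

8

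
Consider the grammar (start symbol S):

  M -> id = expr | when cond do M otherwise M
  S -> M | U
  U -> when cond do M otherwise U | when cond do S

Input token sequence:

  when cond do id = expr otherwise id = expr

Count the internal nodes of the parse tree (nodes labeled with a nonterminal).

[S [M when cond do [M id = expr] otherwise [M id = expr]]]

4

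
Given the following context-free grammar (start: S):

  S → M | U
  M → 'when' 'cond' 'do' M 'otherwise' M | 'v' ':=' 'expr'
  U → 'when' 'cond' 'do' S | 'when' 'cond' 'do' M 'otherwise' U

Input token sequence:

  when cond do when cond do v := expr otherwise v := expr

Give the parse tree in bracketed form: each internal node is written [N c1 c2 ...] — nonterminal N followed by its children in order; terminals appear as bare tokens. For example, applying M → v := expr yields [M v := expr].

[S [U when cond do [S [M when cond do [M v := expr] otherwise [M v := expr]]]]]

S
U
when cond do S
when cond do M
when cond do when cond do M otherwise M
when cond do when cond do v := expr otherwise M
when cond do when cond do v := expr otherwise v := expr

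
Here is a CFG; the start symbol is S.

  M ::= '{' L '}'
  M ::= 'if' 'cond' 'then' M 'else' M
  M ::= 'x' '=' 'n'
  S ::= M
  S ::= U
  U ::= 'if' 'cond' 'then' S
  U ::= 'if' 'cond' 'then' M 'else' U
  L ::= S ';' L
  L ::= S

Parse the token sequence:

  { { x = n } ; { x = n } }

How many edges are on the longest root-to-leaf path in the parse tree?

[S [M { [L [S [M { [L [S [M x = n]]] }]] ; [L [S [M { [L [S [M x = n]]] }]]]] }]]

9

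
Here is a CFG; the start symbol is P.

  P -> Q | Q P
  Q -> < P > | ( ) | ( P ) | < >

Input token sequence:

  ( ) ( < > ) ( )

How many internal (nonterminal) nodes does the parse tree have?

8

[P [Q ( )] [P [Q ( [P [Q < >]] )] [P [Q ( )]]]]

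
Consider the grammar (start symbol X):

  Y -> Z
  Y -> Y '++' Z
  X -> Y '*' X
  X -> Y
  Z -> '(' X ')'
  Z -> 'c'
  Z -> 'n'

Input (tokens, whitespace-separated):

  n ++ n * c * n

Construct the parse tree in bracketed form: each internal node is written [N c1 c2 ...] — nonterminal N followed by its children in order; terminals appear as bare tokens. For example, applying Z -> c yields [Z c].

X
Y * X
Y ++ Z * X
Z ++ Z * X
n ++ Z * X
n ++ n * X
n ++ n * Y * X
n ++ n * Z * X
n ++ n * c * X
n ++ n * c * Y
n ++ n * c * Z
n ++ n * c * n

[X [Y [Y [Z n]] ++ [Z n]] * [X [Y [Z c]] * [X [Y [Z n]]]]]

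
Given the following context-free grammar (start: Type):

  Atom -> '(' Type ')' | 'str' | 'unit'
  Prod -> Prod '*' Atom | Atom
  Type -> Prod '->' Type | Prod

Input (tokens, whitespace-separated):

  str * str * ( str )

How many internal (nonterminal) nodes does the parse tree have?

10

[Type [Prod [Prod [Prod [Atom str]] * [Atom str]] * [Atom ( [Type [Prod [Atom str]]] )]]]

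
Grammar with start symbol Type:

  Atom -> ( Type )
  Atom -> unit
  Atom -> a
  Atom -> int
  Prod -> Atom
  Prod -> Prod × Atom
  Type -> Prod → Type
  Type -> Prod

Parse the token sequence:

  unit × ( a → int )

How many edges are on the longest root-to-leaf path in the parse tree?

7

[Type [Prod [Prod [Atom unit]] × [Atom ( [Type [Prod [Atom a]] → [Type [Prod [Atom int]]]] )]]]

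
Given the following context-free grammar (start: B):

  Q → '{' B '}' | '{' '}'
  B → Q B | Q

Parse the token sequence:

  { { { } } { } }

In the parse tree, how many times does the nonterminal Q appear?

[B [Q { [B [Q { [B [Q { }]] }] [B [Q { }]]] }]]

4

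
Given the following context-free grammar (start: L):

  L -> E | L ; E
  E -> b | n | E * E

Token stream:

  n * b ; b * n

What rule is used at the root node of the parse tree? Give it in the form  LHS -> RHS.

[L [L [E [E n] * [E b]]] ; [E [E b] * [E n]]]

L -> L ; E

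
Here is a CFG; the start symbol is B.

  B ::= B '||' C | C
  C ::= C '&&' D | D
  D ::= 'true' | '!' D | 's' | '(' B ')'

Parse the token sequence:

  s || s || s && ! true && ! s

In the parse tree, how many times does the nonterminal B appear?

3

[B [B [B [C [D s]]] || [C [D s]]] || [C [C [C [D s]] && [D ! [D true]]] && [D ! [D s]]]]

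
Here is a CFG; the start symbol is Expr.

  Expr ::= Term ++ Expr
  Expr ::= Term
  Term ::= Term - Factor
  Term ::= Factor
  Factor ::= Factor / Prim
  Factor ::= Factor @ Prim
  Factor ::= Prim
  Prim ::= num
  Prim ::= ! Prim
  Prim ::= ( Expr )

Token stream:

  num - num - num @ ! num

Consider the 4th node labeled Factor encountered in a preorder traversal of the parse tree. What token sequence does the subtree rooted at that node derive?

num

[Expr [Term [Term [Term [Factor [Prim num]]] - [Factor [Prim num]]] - [Factor [Factor [Prim num]] @ [Prim ! [Prim num]]]]]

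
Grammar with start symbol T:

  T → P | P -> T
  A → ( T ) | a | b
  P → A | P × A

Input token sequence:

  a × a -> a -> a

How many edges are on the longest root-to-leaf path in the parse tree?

[T [P [P [A a]] × [A a]] -> [T [P [A a]] -> [T [P [A a]]]]]

5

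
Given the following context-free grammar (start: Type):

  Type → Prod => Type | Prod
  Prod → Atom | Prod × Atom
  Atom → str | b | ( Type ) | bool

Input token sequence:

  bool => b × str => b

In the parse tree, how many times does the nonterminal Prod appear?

[Type [Prod [Atom bool]] => [Type [Prod [Prod [Atom b]] × [Atom str]] => [Type [Prod [Atom b]]]]]

4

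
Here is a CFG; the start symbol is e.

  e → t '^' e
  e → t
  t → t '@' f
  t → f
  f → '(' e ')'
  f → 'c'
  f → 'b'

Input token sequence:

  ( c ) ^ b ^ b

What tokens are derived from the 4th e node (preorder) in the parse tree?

[e [t [f ( [e [t [f c]]] )]] ^ [e [t [f b]] ^ [e [t [f b]]]]]

b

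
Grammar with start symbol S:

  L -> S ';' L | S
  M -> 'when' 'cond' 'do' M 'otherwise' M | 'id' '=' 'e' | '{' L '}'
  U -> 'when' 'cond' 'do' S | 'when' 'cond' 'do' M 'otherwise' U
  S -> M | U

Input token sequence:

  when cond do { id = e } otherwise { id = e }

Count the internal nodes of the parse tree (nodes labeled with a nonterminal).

10

[S [M when cond do [M { [L [S [M id = e]]] }] otherwise [M { [L [S [M id = e]]] }]]]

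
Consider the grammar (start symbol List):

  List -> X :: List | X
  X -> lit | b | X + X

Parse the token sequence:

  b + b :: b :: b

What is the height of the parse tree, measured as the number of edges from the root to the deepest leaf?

[List [X [X b] + [X b]] :: [List [X b] :: [List [X b]]]]

4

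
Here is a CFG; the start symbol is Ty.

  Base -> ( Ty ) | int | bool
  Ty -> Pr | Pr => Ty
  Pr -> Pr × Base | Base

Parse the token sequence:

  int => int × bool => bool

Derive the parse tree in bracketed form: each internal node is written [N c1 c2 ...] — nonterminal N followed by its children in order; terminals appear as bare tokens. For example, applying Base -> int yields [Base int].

[Ty [Pr [Base int]] => [Ty [Pr [Pr [Base int]] × [Base bool]] => [Ty [Pr [Base bool]]]]]

Ty
Pr => Ty
Base => Ty
int => Ty
int => Pr => Ty
int => Pr × Base => Ty
int => Base × Base => Ty
int => int × Base => Ty
int => int × bool => Ty
int => int × bool => Pr
int => int × bool => Base
int => int × bool => bool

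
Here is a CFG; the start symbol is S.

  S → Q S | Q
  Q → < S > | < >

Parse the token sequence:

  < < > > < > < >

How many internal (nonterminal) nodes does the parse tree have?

[S [Q < [S [Q < >]] >] [S [Q < >] [S [Q < >]]]]

8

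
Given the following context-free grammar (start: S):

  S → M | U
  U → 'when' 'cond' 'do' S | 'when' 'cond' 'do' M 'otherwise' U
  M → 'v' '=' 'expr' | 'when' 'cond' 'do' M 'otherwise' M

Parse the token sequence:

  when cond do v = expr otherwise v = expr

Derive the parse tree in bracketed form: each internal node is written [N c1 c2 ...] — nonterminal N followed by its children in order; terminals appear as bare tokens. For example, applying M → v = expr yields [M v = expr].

S
M
when cond do M otherwise M
when cond do v = expr otherwise M
when cond do v = expr otherwise v = expr

[S [M when cond do [M v = expr] otherwise [M v = expr]]]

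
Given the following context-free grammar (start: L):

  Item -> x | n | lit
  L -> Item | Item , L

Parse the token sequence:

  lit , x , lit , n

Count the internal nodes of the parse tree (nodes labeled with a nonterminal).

8

[L [Item lit] , [L [Item x] , [L [Item lit] , [L [Item n]]]]]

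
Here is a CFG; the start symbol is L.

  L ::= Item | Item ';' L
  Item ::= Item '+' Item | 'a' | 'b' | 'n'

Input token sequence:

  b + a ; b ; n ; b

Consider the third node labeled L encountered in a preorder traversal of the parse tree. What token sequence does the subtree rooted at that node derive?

[L [Item [Item b] + [Item a]] ; [L [Item b] ; [L [Item n] ; [L [Item b]]]]]

n ; b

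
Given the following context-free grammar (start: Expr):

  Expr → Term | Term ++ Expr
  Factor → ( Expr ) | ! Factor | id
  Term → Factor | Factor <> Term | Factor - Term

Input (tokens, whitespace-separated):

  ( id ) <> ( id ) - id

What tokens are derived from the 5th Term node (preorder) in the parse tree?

[Expr [Term [Factor ( [Expr [Term [Factor id]]] )] <> [Term [Factor ( [Expr [Term [Factor id]]] )] - [Term [Factor id]]]]]

id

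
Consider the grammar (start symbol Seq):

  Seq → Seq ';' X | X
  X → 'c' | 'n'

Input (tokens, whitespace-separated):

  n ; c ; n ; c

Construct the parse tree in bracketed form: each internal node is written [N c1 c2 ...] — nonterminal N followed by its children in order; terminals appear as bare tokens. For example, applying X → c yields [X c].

[Seq [Seq [Seq [Seq [X n]] ; [X c]] ; [X n]] ; [X c]]

Seq
Seq ; X
Seq ; X ; X
Seq ; X ; X ; X
X ; X ; X ; X
n ; X ; X ; X
n ; c ; X ; X
n ; c ; n ; X
n ; c ; n ; c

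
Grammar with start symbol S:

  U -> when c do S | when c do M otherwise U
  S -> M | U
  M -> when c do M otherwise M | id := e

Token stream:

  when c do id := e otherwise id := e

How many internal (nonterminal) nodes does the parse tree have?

[S [M when c do [M id := e] otherwise [M id := e]]]

4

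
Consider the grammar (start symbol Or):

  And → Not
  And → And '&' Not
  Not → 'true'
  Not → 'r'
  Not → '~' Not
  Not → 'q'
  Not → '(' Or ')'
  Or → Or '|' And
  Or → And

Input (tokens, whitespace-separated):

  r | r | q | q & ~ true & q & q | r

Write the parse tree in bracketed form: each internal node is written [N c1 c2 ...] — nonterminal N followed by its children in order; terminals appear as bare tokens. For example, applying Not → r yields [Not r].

Or
Or | And
Or | And | And
Or | And | And | And
Or | And | And | And | And
And | And | And | And | And
Not | And | And | And | And
r | And | And | And | And
r | Not | And | And | And
r | r | And | And | And
r | r | Not | And | And
r | r | q | And | And
r | r | q | And & Not | And
r | r | q | And & Not & Not | And
r | r | q | And & Not & Not & Not | And
r | r | q | Not & Not & Not & Not | And
r | r | q | q & Not & Not & Not | And
r | r | q | q & ~ Not & Not & Not | And
r | r | q | q & ~ true & Not & Not | And
r | r | q | q & ~ true & q & Not | And
r | r | q | q & ~ true & q & q | And
r | r | q | q & ~ true & q & q | Not
r | r | q | q & ~ true & q & q | r

[Or [Or [Or [Or [Or [And [Not r]]] | [And [Not r]]] | [And [Not q]]] | [And [And [And [And [Not q]] & [Not ~ [Not true]]] & [Not q]] & [Not q]]] | [And [Not r]]]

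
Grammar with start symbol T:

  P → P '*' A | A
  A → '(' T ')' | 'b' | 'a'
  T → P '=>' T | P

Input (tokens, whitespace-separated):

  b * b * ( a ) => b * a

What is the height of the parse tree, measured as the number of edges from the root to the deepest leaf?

[T [P [P [P [A b]] * [A b]] * [A ( [T [P [A a]]] )]] => [T [P [P [A b]] * [A a]]]]

6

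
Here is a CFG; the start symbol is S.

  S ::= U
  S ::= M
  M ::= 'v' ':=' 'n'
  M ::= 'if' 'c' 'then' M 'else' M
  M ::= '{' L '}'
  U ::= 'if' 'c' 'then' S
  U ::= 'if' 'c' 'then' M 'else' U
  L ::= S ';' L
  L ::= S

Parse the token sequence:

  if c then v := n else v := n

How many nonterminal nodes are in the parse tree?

4

[S [M if c then [M v := n] else [M v := n]]]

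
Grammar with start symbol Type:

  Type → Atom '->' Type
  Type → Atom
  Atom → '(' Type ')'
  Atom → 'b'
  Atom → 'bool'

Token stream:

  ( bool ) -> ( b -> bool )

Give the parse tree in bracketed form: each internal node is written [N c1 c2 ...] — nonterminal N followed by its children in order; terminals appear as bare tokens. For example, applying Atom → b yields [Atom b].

Type
Atom -> Type
( Type ) -> Type
( Atom ) -> Type
( bool ) -> Type
( bool ) -> Atom
( bool ) -> ( Type )
( bool ) -> ( Atom -> Type )
( bool ) -> ( b -> Type )
( bool ) -> ( b -> Atom )
( bool ) -> ( b -> bool )

[Type [Atom ( [Type [Atom bool]] )] -> [Type [Atom ( [Type [Atom b] -> [Type [Atom bool]]] )]]]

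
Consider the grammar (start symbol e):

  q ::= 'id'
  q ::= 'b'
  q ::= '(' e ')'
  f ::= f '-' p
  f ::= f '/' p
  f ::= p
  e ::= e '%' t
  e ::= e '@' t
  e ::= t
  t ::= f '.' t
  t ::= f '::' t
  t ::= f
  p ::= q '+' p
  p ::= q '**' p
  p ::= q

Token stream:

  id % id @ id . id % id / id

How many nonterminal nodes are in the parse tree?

[e [e [e [e [t [f [p [q id]]]]] % [t [f [p [q id]]]]] @ [t [f [p [q id]]] . [t [f [p [q id]]]]]] % [t [f [f [p [q id]]] / [p [q id]]]]]

27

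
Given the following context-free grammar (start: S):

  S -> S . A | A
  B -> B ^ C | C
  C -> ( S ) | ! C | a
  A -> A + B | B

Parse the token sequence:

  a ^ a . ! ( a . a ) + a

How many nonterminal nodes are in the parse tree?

22

[S [S [A [B [B [C a]] ^ [C a]]]] . [A [A [B [C ! [C ( [S [S [A [B [C a]]]] . [A [B [C a]]]] )]]]] + [B [C a]]]]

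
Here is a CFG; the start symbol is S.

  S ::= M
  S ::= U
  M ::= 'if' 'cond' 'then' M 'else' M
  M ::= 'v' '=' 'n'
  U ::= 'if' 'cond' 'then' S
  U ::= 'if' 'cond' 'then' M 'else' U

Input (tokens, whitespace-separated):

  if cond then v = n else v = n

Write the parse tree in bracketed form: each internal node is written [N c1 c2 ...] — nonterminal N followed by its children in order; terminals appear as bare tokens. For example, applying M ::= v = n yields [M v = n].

S
M
if cond then M else M
if cond then v = n else M
if cond then v = n else v = n

[S [M if cond then [M v = n] else [M v = n]]]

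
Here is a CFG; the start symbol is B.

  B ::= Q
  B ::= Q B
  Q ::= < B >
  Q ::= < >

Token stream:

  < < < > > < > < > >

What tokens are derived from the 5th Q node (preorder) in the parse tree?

< >

[B [Q < [B [Q < [B [Q < >]] >] [B [Q < >] [B [Q < >]]]] >]]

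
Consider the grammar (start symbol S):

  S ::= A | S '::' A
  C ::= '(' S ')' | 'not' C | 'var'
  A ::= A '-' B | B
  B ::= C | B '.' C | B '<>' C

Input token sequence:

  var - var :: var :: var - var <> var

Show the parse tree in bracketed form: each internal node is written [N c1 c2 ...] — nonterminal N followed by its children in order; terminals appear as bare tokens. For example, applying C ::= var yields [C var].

[S [S [S [A [A [B [C var]]] - [B [C var]]]] :: [A [B [C var]]]] :: [A [A [B [C var]]] - [B [B [C var]] <> [C var]]]]

S
S :: A
S :: A :: A
A :: A :: A
A - B :: A :: A
B - B :: A :: A
C - B :: A :: A
var - B :: A :: A
var - C :: A :: A
var - var :: A :: A
var - var :: B :: A
var - var :: C :: A
var - var :: var :: A
var - var :: var :: A - B
var - var :: var :: B - B
var - var :: var :: C - B
var - var :: var :: var - B
var - var :: var :: var - B <> C
var - var :: var :: var - C <> C
var - var :: var :: var - var <> C
var - var :: var :: var - var <> var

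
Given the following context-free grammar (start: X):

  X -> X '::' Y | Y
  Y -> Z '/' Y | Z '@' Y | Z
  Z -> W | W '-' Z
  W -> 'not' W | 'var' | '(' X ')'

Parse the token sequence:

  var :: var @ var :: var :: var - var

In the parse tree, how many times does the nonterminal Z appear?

[X [X [X [X [Y [Z [W var]]]] :: [Y [Z [W var]] @ [Y [Z [W var]]]]] :: [Y [Z [W var]]]] :: [Y [Z [W var] - [Z [W var]]]]]

6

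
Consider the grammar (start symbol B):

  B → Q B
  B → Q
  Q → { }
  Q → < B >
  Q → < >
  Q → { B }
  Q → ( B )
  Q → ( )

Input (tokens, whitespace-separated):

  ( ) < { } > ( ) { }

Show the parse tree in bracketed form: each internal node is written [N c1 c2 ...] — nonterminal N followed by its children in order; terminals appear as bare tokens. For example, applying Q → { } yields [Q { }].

[B [Q ( )] [B [Q < [B [Q { }]] >] [B [Q ( )] [B [Q { }]]]]]

B
Q B
( ) B
( ) Q B
( ) < B > B
( ) < Q > B
( ) < { } > B
( ) < { } > Q B
( ) < { } > ( ) B
( ) < { } > ( ) Q
( ) < { } > ( ) { }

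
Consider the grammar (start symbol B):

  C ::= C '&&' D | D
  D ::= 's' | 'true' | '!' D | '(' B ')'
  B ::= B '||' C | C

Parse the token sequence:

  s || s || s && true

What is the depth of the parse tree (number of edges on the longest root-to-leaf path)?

5

[B [B [B [C [D s]]] || [C [D s]]] || [C [C [D s]] && [D true]]]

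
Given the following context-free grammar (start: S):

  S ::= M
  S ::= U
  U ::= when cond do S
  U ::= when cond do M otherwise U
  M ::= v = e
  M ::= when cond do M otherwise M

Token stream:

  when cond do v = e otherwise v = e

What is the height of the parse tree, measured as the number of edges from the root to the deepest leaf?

3

[S [M when cond do [M v = e] otherwise [M v = e]]]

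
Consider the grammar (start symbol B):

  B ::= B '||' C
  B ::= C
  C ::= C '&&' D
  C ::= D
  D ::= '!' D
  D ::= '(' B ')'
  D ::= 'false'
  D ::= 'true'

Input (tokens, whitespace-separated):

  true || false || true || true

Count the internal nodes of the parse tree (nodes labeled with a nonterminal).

[B [B [B [B [C [D true]]] || [C [D false]]] || [C [D true]]] || [C [D true]]]

12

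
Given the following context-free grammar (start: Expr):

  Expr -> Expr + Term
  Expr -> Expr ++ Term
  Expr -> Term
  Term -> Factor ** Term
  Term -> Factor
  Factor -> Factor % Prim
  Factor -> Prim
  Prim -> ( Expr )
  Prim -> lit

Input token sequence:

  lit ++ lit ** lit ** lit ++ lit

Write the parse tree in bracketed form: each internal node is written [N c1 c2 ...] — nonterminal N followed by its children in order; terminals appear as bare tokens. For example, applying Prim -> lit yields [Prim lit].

[Expr [Expr [Expr [Term [Factor [Prim lit]]]] ++ [Term [Factor [Prim lit]] ** [Term [Factor [Prim lit]] ** [Term [Factor [Prim lit]]]]]] ++ [Term [Factor [Prim lit]]]]

Expr
Expr ++ Term
Expr ++ Term ++ Term
Term ++ Term ++ Term
Factor ++ Term ++ Term
Prim ++ Term ++ Term
lit ++ Term ++ Term
lit ++ Factor ** Term ++ Term
lit ++ Prim ** Term ++ Term
lit ++ lit ** Term ++ Term
lit ++ lit ** Factor ** Term ++ Term
lit ++ lit ** Prim ** Term ++ Term
lit ++ lit ** lit ** Term ++ Term
lit ++ lit ** lit ** Factor ++ Term
lit ++ lit ** lit ** Prim ++ Term
lit ++ lit ** lit ** lit ++ Term
lit ++ lit ** lit ** lit ++ Factor
lit ++ lit ** lit ** lit ++ Prim
lit ++ lit ** lit ** lit ++ lit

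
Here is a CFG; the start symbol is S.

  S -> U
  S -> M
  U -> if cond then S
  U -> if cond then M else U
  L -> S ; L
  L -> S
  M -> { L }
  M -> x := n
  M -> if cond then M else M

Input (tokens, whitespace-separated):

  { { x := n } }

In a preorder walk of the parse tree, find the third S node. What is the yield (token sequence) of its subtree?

[S [M { [L [S [M { [L [S [M x := n]]] }]]] }]]

x := n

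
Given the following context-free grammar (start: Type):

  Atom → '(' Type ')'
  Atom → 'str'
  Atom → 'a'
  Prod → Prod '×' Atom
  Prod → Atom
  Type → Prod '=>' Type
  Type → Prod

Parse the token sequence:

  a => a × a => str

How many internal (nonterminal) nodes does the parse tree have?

[Type [Prod [Atom a]] => [Type [Prod [Prod [Atom a]] × [Atom a]] => [Type [Prod [Atom str]]]]]

11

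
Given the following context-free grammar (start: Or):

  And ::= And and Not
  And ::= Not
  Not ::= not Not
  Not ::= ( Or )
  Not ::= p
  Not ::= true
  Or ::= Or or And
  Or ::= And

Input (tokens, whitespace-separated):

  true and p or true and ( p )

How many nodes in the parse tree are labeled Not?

5

[Or [Or [And [And [Not true]] and [Not p]]] or [And [And [Not true]] and [Not ( [Or [And [Not p]]] )]]]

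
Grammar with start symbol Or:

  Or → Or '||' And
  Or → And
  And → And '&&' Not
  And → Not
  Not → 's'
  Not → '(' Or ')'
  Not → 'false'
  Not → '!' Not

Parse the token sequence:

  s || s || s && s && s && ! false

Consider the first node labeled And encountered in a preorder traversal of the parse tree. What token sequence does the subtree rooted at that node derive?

s

[Or [Or [Or [And [Not s]]] || [And [Not s]]] || [And [And [And [And [Not s]] && [Not s]] && [Not s]] && [Not ! [Not false]]]]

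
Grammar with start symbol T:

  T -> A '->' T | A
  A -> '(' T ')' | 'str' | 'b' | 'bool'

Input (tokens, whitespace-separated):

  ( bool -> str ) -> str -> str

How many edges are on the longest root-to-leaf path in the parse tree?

5

[T [A ( [T [A bool] -> [T [A str]]] )] -> [T [A str] -> [T [A str]]]]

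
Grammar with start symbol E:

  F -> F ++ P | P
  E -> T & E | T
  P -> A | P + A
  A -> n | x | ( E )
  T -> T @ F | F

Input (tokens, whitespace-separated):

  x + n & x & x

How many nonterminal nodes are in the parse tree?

[E [T [F [P [P [A x]] + [A n]]]] & [E [T [F [P [A x]]]] & [E [T [F [P [A x]]]]]]]

17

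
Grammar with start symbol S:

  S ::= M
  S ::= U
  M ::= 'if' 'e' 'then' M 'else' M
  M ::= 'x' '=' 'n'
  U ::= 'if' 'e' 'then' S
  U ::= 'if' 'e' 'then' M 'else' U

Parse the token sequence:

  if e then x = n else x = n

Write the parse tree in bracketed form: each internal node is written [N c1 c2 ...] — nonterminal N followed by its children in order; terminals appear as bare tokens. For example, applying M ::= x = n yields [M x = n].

[S [M if e then [M x = n] else [M x = n]]]

S
M
if e then M else M
if e then x = n else M
if e then x = n else x = n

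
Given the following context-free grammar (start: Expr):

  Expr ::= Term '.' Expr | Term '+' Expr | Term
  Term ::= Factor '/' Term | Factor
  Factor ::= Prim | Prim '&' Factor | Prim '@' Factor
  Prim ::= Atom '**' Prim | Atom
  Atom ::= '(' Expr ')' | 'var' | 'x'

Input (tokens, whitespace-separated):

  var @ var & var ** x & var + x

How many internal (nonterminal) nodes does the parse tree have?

[Expr [Term [Factor [Prim [Atom var]] @ [Factor [Prim [Atom var]] & [Factor [Prim [Atom var] ** [Prim [Atom x]]] & [Factor [Prim [Atom var]]]]]]] + [Expr [Term [Factor [Prim [Atom x]]]]]]

21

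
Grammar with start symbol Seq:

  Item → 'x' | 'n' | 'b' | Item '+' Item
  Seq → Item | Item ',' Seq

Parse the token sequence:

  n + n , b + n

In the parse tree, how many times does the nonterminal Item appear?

[Seq [Item [Item n] + [Item n]] , [Seq [Item [Item b] + [Item n]]]]

6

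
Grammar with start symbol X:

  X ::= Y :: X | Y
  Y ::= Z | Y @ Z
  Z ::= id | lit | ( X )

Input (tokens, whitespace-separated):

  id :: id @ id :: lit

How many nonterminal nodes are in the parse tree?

11

[X [Y [Z id]] :: [X [Y [Y [Z id]] @ [Z id]] :: [X [Y [Z lit]]]]]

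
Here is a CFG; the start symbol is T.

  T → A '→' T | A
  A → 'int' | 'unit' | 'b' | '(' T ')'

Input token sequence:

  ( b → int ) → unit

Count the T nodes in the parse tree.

[T [A ( [T [A b] → [T [A int]]] )] → [T [A unit]]]

4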